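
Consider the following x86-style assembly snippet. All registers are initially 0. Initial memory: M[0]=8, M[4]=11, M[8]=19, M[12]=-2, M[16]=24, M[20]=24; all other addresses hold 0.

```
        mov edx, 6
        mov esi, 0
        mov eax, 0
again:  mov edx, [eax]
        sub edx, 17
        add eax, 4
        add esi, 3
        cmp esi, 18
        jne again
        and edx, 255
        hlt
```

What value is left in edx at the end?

7

edx=6
esi=0
eax=0
edx=M[0]=8
edx=8-17=-9
eax=0+4=4
esi=0+3=3
cmp esi, 18  (cmp 3,18)
jne again: taken
edx=M[4]=11
edx=11-17=-6
eax=4+4=8
esi=3+3=6
cmp esi, 18  (cmp 6,18)
jne again: taken
edx=M[8]=19
edx=19-17=2
eax=8+4=12
esi=6+3=9
cmp esi, 18  (cmp 9,18)
jne again: taken
edx=M[12]=-2
edx=(-2)-17=-19
eax=12+4=16
esi=9+3=12
cmp esi, 18  (cmp 12,18)
jne again: taken
edx=M[16]=24
edx=24-17=7
eax=16+4=20
esi=12+3=15
cmp esi, 18  (cmp 15,18)
jne again: taken
edx=M[20]=24
edx=24-17=7
eax=20+4=24
esi=15+3=18
cmp esi, 18  (cmp 18,18)
jne again: not taken
edx=7&255=7
halt.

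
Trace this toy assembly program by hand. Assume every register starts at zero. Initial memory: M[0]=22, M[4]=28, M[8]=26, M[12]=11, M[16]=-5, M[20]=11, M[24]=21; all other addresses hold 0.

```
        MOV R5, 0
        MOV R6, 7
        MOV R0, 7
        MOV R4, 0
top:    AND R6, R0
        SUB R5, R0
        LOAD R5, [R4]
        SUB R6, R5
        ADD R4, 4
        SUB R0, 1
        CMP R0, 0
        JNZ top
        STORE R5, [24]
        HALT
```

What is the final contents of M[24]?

21

after MOV R5, 0: R5=0
after MOV R6, 7: R6=7
after MOV R0, 7: R0=7
after MOV R4, 0: R4=0
after AND R6, R0: R6=7&7=7
after SUB R5, R0: R5=0-7=-7
after LOAD R5, [R4]: R5=M[0]=22
after SUB R6, R5: R6=7-22=-15
after ADD R4, 4: R4=0+4=4
after SUB R0, 1: R0=7-1=6
CMP R0, 0  (cmp 6,0)
JNZ top: taken
after AND R6, R0: R6=(-15)&6=0
after SUB R5, R0: R5=22-6=16
after LOAD R5, [R4]: R5=M[4]=28
after SUB R6, R5: R6=0-28=-28
after ADD R4, 4: R4=4+4=8
after SUB R0, 1: R0=6-1=5
CMP R0, 0  (cmp 5,0)
JNZ top: taken
after AND R6, R0: R6=(-28)&5=4
after SUB R5, R0: R5=28-5=23
after LOAD R5, [R4]: R5=M[8]=26
after SUB R6, R5: R6=4-26=-22
after ADD R4, 4: R4=8+4=12
after SUB R0, 1: R0=5-1=4
CMP R0, 0  (cmp 4,0)
JNZ top: taken
after AND R6, R0: R6=(-22)&4=0
after SUB R5, R0: R5=26-4=22
after LOAD R5, [R4]: R5=M[12]=11
after SUB R6, R5: R6=0-11=-11
after ADD R4, 4: R4=12+4=16
after SUB R0, 1: R0=4-1=3
CMP R0, 0  (cmp 3,0)
JNZ top: taken
after AND R6, R0: R6=(-11)&3=1
after SUB R5, R0: R5=11-3=8
after LOAD R5, [R4]: R5=M[16]=-5
after SUB R6, R5: R6=1-(-5)=6
after ADD R4, 4: R4=16+4=20
after SUB R0, 1: R0=3-1=2
CMP R0, 0  (cmp 2,0)
JNZ top: taken
after AND R6, R0: R6=6&2=2
after SUB R5, R0: R5=(-5)-2=-7
after LOAD R5, [R4]: R5=M[20]=11
after SUB R6, R5: R6=2-11=-9
after ADD R4, 4: R4=20+4=24
after SUB R0, 1: R0=2-1=1
CMP R0, 0  (cmp 1,0)
JNZ top: taken
after AND R6, R0: R6=(-9)&1=1
after SUB R5, R0: R5=11-1=10
after LOAD R5, [R4]: R5=M[24]=21
after SUB R6, R5: R6=1-21=-20
after ADD R4, 4: R4=24+4=28
after SUB R0, 1: R0=1-1=0
CMP R0, 0  (cmp 0,0)
JNZ top: not taken
STORE R5, [24] → M[24]=21
halt.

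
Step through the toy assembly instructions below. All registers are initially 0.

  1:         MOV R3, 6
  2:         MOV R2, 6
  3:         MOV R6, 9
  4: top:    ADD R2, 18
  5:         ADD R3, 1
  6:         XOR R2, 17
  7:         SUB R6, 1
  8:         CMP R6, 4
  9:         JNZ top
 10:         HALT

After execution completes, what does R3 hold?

MOV R3, 6 → R3=6
MOV R2, 6 → R2=6
MOV R6, 9 → R6=9
ADD R2, 18 → R2=6+18=24
ADD R3, 1 → R3=6+1=7
XOR R2, 17 → R2=24^17=9
SUB R6, 1 → R6=9-1=8
CMP R6, 4  (cmp 8,4)
JNZ top: taken
ADD R2, 18 → R2=9+18=27
ADD R3, 1 → R3=7+1=8
XOR R2, 17 → R2=27^17=10
SUB R6, 1 → R6=8-1=7
CMP R6, 4  (cmp 7,4)
JNZ top: taken
ADD R2, 18 → R2=10+18=28
ADD R3, 1 → R3=8+1=9
XOR R2, 17 → R2=28^17=13
SUB R6, 1 → R6=7-1=6
CMP R6, 4  (cmp 6,4)
JNZ top: taken
ADD R2, 18 → R2=13+18=31
ADD R3, 1 → R3=9+1=10
XOR R2, 17 → R2=31^17=14
SUB R6, 1 → R6=6-1=5
CMP R6, 4  (cmp 5,4)
JNZ top: taken
ADD R2, 18 → R2=14+18=32
ADD R3, 1 → R3=10+1=11
XOR R2, 17 → R2=32^17=49
SUB R6, 1 → R6=5-1=4
CMP R6, 4  (cmp 4,4)
JNZ top: not taken
halt.

11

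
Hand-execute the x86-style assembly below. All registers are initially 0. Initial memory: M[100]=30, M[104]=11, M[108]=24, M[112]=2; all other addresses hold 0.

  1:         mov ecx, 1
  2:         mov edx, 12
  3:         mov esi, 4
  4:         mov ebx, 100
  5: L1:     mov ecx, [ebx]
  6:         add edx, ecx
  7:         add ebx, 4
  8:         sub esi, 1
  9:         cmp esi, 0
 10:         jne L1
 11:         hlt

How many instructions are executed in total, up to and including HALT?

after mov ecx, 1: ecx=1
after mov edx, 12: edx=12
after mov esi, 4: esi=4
after mov ebx, 100: ebx=100
after mov ecx, [ebx]: ecx=M[100]=30
after add edx, ecx: edx=12+30=42
after add ebx, 4: ebx=100+4=104
after sub esi, 1: esi=4-1=3
cmp esi, 0  (cmp 3,0)
jne L1: taken
after mov ecx, [ebx]: ecx=M[104]=11
after add edx, ecx: edx=42+11=53
after add ebx, 4: ebx=104+4=108
after sub esi, 1: esi=3-1=2
cmp esi, 0  (cmp 2,0)
jne L1: taken
after mov ecx, [ebx]: ecx=M[108]=24
after add edx, ecx: edx=53+24=77
after add ebx, 4: ebx=108+4=112
after sub esi, 1: esi=2-1=1
cmp esi, 0  (cmp 1,0)
jne L1: taken
after mov ecx, [ebx]: ecx=M[112]=2
after add edx, ecx: edx=77+2=79
after add ebx, 4: ebx=112+4=116
after sub esi, 1: esi=1-1=0
cmp esi, 0  (cmp 0,0)
jne L1: not taken
halt.
Total executed instructions: 29.

29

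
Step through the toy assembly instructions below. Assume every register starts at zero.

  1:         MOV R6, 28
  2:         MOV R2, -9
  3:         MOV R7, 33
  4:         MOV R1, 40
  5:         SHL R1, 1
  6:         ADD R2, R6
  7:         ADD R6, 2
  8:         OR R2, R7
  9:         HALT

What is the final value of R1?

MOV R6, 28 → R6=28
MOV R2, -9 → R2=-9
MOV R7, 33 → R7=33
MOV R1, 40 → R1=40
SHL R1, 1 → R1=40<<1=80
ADD R2, R6 → R2=(-9)+28=19
ADD R6, 2 → R6=28+2=30
OR R2, R7 → R2=19|33=51
halt.

80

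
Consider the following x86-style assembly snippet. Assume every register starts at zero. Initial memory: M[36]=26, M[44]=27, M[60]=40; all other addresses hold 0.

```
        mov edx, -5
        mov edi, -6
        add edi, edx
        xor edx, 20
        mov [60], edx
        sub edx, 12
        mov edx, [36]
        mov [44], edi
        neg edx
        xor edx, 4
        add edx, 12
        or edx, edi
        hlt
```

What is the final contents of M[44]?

-11

after mov edx, -5: edx=-5
after mov edi, -6: edi=-6
after add edi, edx: edi=(-6)+(-5)=-11
after xor edx, 20: edx=(-5)^20=-17
mov [60], edx → M[60]=-17
after sub edx, 12: edx=(-17)-12=-29
after mov edx, [36]: edx=M[36]=26
mov [44], edi → M[44]=-11
after neg edx: edx=-(26)=-26
after xor edx, 4: edx=(-26)^4=-30
after add edx, 12: edx=(-30)+12=-18
after or edx, edi: edx=(-18)|(-11)=-1
halt.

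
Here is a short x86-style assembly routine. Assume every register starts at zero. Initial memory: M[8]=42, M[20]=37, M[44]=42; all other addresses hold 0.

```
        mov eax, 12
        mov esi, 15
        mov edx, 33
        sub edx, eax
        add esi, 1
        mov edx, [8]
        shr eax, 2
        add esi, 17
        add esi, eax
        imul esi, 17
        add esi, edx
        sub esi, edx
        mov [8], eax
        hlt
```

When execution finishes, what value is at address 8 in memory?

eax=12
esi=15
edx=33
edx=33-12=21
esi=15+1=16
edx=M[8]=42
eax=12>>2=3
esi=16+17=33
esi=33+3=36
esi=36*17=612
esi=612+42=654
esi=654-42=612
mov [8], eax → M[8]=3
halt.

3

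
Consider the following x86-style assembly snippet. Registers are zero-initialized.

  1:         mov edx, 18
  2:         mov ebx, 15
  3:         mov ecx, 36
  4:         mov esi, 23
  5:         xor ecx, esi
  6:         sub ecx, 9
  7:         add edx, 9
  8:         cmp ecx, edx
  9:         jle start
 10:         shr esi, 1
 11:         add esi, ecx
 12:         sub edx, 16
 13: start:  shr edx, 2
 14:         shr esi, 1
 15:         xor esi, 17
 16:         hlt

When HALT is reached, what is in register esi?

11

after mov edx, 18: edx=18
after mov ebx, 15: ebx=15
after mov ecx, 36: ecx=36
after mov esi, 23: esi=23
after xor ecx, esi: ecx=36^23=51
after sub ecx, 9: ecx=51-9=42
after add edx, 9: edx=18+9=27
cmp ecx, edx  (cmp 42,27)
jle start: not taken
after shr esi, 1: esi=23>>1=11
after add esi, ecx: esi=11+42=53
after sub edx, 16: edx=27-16=11
after shr edx, 2: edx=11>>2=2
after shr esi, 1: esi=53>>1=26
after xor esi, 17: esi=26^17=11
halt.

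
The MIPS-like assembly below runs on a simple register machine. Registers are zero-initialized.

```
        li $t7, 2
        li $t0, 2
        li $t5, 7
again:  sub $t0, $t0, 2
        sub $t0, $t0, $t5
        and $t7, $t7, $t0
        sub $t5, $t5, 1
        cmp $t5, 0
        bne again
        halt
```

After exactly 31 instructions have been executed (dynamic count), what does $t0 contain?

li $t7, 2 → $t7=2
li $t0, 2 → $t0=2
li $t5, 7 → $t5=7
sub $t0, $t0, 2 → $t0=2-2=0
sub $t0, $t0, $t5 → $t0=0-7=-7
and $t7, $t7, $t0 → $t7=2&(-7)=0
sub $t5, $t5, 1 → $t5=7-1=6
cmp $t5, 0  (cmp 6,0)
bne again: taken
sub $t0, $t0, 2 → $t0=(-7)-2=-9
sub $t0, $t0, $t5 → $t0=(-9)-6=-15
and $t7, $t7, $t0 → $t7=0&(-15)=0
sub $t5, $t5, 1 → $t5=6-1=5
cmp $t5, 0  (cmp 5,0)
bne again: taken
sub $t0, $t0, 2 → $t0=(-15)-2=-17
sub $t0, $t0, $t5 → $t0=(-17)-5=-22
and $t7, $t7, $t0 → $t7=0&(-22)=0
sub $t5, $t5, 1 → $t5=5-1=4
cmp $t5, 0  (cmp 4,0)
bne again: taken
sub $t0, $t0, 2 → $t0=(-22)-2=-24
sub $t0, $t0, $t5 → $t0=(-24)-4=-28
and $t7, $t7, $t0 → $t7=0&(-28)=0
sub $t5, $t5, 1 → $t5=4-1=3
cmp $t5, 0  (cmp 3,0)
bne again: taken
sub $t0, $t0, 2 → $t0=(-28)-2=-30
sub $t0, $t0, $t5 → $t0=(-30)-3=-33
and $t7, $t7, $t0 → $t7=0&(-33)=0
sub $t5, $t5, 1 → $t5=3-1=2
After step 31: $t0 = -33.

-33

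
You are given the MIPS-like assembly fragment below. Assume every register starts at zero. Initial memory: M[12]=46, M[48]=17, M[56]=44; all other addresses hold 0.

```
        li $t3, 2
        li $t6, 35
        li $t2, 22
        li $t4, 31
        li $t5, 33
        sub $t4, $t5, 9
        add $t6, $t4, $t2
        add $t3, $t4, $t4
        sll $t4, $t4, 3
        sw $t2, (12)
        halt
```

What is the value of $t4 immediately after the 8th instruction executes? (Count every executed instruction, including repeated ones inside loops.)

after li $t3, 2: $t3=2
after li $t6, 35: $t6=35
after li $t2, 22: $t2=22
after li $t4, 31: $t4=31
after li $t5, 33: $t5=33
after sub $t4, $t5, 9: $t4=33-9=24
after add $t6, $t4, $t2: $t6=24+22=46
after add $t3, $t4, $t4: $t3=24+24=48
After step 8: $t4 = 24.

24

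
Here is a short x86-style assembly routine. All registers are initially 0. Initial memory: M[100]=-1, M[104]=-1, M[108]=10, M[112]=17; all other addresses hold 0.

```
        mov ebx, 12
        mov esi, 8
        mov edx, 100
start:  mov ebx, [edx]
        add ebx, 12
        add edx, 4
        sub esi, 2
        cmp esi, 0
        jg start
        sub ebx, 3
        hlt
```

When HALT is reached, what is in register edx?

116

after mov ebx, 12: ebx=12
after mov esi, 8: esi=8
after mov edx, 100: edx=100
after mov ebx, [edx]: ebx=M[100]=-1
after add ebx, 12: ebx=(-1)+12=11
after add edx, 4: edx=100+4=104
after sub esi, 2: esi=8-2=6
cmp esi, 0  (cmp 6,0)
jg start: taken
after mov ebx, [edx]: ebx=M[104]=-1
after add ebx, 12: ebx=(-1)+12=11
after add edx, 4: edx=104+4=108
after sub esi, 2: esi=6-2=4
cmp esi, 0  (cmp 4,0)
jg start: taken
after mov ebx, [edx]: ebx=M[108]=10
after add ebx, 12: ebx=10+12=22
after add edx, 4: edx=108+4=112
after sub esi, 2: esi=4-2=2
cmp esi, 0  (cmp 2,0)
jg start: taken
after mov ebx, [edx]: ebx=M[112]=17
after add ebx, 12: ebx=17+12=29
after add edx, 4: edx=112+4=116
after sub esi, 2: esi=2-2=0
cmp esi, 0  (cmp 0,0)
jg start: not taken
after sub ebx, 3: ebx=29-3=26
halt.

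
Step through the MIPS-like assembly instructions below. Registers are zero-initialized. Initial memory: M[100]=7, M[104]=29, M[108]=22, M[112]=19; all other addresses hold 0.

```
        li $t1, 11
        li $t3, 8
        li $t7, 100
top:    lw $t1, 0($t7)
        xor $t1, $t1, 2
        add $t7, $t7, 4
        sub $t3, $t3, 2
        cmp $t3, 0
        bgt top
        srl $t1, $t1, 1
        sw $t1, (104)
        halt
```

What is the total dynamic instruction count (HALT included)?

30

li $t1, 11 → $t1=11
li $t3, 8 → $t3=8
li $t7, 100 → $t7=100
lw $t1, 0($t7) → $t1=M[100]=7
xor $t1, $t1, 2 → $t1=7^2=5
add $t7, $t7, 4 → $t7=100+4=104
sub $t3, $t3, 2 → $t3=8-2=6
cmp $t3, 0  (cmp 6,0)
bgt top: taken
lw $t1, 0($t7) → $t1=M[104]=29
xor $t1, $t1, 2 → $t1=29^2=31
add $t7, $t7, 4 → $t7=104+4=108
sub $t3, $t3, 2 → $t3=6-2=4
cmp $t3, 0  (cmp 4,0)
bgt top: taken
lw $t1, 0($t7) → $t1=M[108]=22
xor $t1, $t1, 2 → $t1=22^2=20
add $t7, $t7, 4 → $t7=108+4=112
sub $t3, $t3, 2 → $t3=4-2=2
cmp $t3, 0  (cmp 2,0)
bgt top: taken
lw $t1, 0($t7) → $t1=M[112]=19
xor $t1, $t1, 2 → $t1=19^2=17
add $t7, $t7, 4 → $t7=112+4=116
sub $t3, $t3, 2 → $t3=2-2=0
cmp $t3, 0  (cmp 0,0)
bgt top: not taken
srl $t1, $t1, 1 → $t1=17>>1=8
sw $t1, (104) → M[104]=8
halt.
Total executed instructions: 30.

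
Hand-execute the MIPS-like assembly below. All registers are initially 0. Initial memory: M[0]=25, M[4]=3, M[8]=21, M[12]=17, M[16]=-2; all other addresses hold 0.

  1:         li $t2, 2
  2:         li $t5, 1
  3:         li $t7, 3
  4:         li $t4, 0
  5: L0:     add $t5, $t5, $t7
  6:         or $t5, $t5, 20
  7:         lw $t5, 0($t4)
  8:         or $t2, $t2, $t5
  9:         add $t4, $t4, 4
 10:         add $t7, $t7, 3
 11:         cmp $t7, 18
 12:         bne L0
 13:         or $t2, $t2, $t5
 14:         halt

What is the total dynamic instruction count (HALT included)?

$t2=2
$t5=1
$t7=3
$t4=0
$t5=1+3=4
$t5=4|20=20
$t5=M[0]=25
$t2=2|25=27
$t4=0+4=4
$t7=3+3=6
cmp $t7, 18  (cmp 6,18)
bne L0: taken
$t5=25+6=31
$t5=31|20=31
$t5=M[4]=3
$t2=27|3=27
$t4=4+4=8
$t7=6+3=9
cmp $t7, 18  (cmp 9,18)
bne L0: taken
$t5=3+9=12
$t5=12|20=28
$t5=M[8]=21
$t2=27|21=31
$t4=8+4=12
$t7=9+3=12
cmp $t7, 18  (cmp 12,18)
bne L0: taken
$t5=21+12=33
$t5=33|20=53
$t5=M[12]=17
$t2=31|17=31
$t4=12+4=16
$t7=12+3=15
cmp $t7, 18  (cmp 15,18)
bne L0: taken
$t5=17+15=32
$t5=32|20=52
$t5=M[16]=-2
$t2=31|(-2)=-1
$t4=16+4=20
$t7=15+3=18
cmp $t7, 18  (cmp 18,18)
bne L0: not taken
$t2=(-1)|(-2)=-1
halt.
Total executed instructions: 46.

46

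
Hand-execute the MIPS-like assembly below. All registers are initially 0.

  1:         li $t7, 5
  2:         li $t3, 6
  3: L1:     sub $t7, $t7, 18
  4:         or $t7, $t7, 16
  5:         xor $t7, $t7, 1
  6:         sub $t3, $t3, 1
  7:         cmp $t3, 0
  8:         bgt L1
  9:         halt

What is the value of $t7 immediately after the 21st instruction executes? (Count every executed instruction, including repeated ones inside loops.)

-52

after li $t7, 5: $t7=5
after li $t3, 6: $t3=6
after sub $t7, $t7, 18: $t7=5-18=-13
after or $t7, $t7, 16: $t7=(-13)|16=-13
after xor $t7, $t7, 1: $t7=(-13)^1=-14
after sub $t3, $t3, 1: $t3=6-1=5
cmp $t3, 0  (cmp 5,0)
bgt L1: taken
after sub $t7, $t7, 18: $t7=(-14)-18=-32
after or $t7, $t7, 16: $t7=(-32)|16=-16
after xor $t7, $t7, 1: $t7=(-16)^1=-15
after sub $t3, $t3, 1: $t3=5-1=4
cmp $t3, 0  (cmp 4,0)
bgt L1: taken
after sub $t7, $t7, 18: $t7=(-15)-18=-33
after or $t7, $t7, 16: $t7=(-33)|16=-33
after xor $t7, $t7, 1: $t7=(-33)^1=-34
after sub $t3, $t3, 1: $t3=4-1=3
cmp $t3, 0  (cmp 3,0)
bgt L1: taken
after sub $t7, $t7, 18: $t7=(-34)-18=-52
After step 21: $t7 = -52.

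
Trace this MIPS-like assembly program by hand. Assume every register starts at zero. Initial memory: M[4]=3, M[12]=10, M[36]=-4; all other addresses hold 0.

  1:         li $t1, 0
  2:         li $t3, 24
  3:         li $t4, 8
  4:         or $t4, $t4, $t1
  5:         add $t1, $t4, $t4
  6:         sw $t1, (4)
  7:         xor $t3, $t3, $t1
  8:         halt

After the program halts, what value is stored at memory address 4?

16

after li $t1, 0: $t1=0
after li $t3, 24: $t3=24
after li $t4, 8: $t4=8
after or $t4, $t4, $t1: $t4=8|0=8
after add $t1, $t4, $t4: $t1=8+8=16
sw $t1, (4) → M[4]=16
after xor $t3, $t3, $t1: $t3=24^16=8
halt.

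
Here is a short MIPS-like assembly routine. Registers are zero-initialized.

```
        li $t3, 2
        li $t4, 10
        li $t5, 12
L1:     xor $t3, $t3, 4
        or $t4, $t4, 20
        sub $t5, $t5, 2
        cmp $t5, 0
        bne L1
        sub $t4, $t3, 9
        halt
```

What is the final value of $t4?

li $t3, 2 → $t3=2
li $t4, 10 → $t4=10
li $t5, 12 → $t5=12
xor $t3, $t3, 4 → $t3=2^4=6
or $t4, $t4, 20 → $t4=10|20=30
sub $t5, $t5, 2 → $t5=12-2=10
cmp $t5, 0  (cmp 10,0)
bne L1: taken
xor $t3, $t3, 4 → $t3=6^4=2
or $t4, $t4, 20 → $t4=30|20=30
sub $t5, $t5, 2 → $t5=10-2=8
cmp $t5, 0  (cmp 8,0)
bne L1: taken
xor $t3, $t3, 4 → $t3=2^4=6
or $t4, $t4, 20 → $t4=30|20=30
sub $t5, $t5, 2 → $t5=8-2=6
cmp $t5, 0  (cmp 6,0)
bne L1: taken
xor $t3, $t3, 4 → $t3=6^4=2
or $t4, $t4, 20 → $t4=30|20=30
sub $t5, $t5, 2 → $t5=6-2=4
cmp $t5, 0  (cmp 4,0)
bne L1: taken
xor $t3, $t3, 4 → $t3=2^4=6
or $t4, $t4, 20 → $t4=30|20=30
sub $t5, $t5, 2 → $t5=4-2=2
cmp $t5, 0  (cmp 2,0)
bne L1: taken
xor $t3, $t3, 4 → $t3=6^4=2
or $t4, $t4, 20 → $t4=30|20=30
sub $t5, $t5, 2 → $t5=2-2=0
cmp $t5, 0  (cmp 0,0)
bne L1: not taken
sub $t4, $t3, 9 → $t4=2-9=-7
halt.

-7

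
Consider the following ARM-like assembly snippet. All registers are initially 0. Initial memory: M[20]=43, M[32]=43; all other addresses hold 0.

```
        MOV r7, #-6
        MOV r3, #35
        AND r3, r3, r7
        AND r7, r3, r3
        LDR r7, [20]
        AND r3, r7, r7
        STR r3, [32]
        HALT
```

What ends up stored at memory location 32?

43

r7=-6
r3=35
r3=35&(-6)=34
r7=34&34=34
r7=M[20]=43
r3=43&43=43
STR r3, [32] → M[32]=43
halt.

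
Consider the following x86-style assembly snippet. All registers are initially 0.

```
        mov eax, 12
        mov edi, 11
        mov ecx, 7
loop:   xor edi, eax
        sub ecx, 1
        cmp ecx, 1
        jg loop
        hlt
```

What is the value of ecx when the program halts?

1

eax=12
edi=11
ecx=7
edi=11^12=7
ecx=7-1=6
cmp ecx, 1  (cmp 6,1)
jg loop: taken
edi=7^12=11
ecx=6-1=5
cmp ecx, 1  (cmp 5,1)
jg loop: taken
edi=11^12=7
ecx=5-1=4
cmp ecx, 1  (cmp 4,1)
jg loop: taken
edi=7^12=11
ecx=4-1=3
cmp ecx, 1  (cmp 3,1)
jg loop: taken
edi=11^12=7
ecx=3-1=2
cmp ecx, 1  (cmp 2,1)
jg loop: taken
edi=7^12=11
ecx=2-1=1
cmp ecx, 1  (cmp 1,1)
jg loop: not taken
halt.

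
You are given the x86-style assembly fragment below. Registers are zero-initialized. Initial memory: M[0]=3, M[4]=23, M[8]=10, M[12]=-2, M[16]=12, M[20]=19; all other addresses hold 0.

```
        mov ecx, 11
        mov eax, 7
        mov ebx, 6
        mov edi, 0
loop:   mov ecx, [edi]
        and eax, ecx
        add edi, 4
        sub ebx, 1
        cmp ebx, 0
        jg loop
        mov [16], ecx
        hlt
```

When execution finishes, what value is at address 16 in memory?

after mov ecx, 11: ecx=11
after mov eax, 7: eax=7
after mov ebx, 6: ebx=6
after mov edi, 0: edi=0
after mov ecx, [edi]: ecx=M[0]=3
after and eax, ecx: eax=7&3=3
after add edi, 4: edi=0+4=4
after sub ebx, 1: ebx=6-1=5
cmp ebx, 0  (cmp 5,0)
jg loop: taken
after mov ecx, [edi]: ecx=M[4]=23
after and eax, ecx: eax=3&23=3
after add edi, 4: edi=4+4=8
after sub ebx, 1: ebx=5-1=4
cmp ebx, 0  (cmp 4,0)
jg loop: taken
after mov ecx, [edi]: ecx=M[8]=10
after and eax, ecx: eax=3&10=2
after add edi, 4: edi=8+4=12
after sub ebx, 1: ebx=4-1=3
cmp ebx, 0  (cmp 3,0)
jg loop: taken
after mov ecx, [edi]: ecx=M[12]=-2
after and eax, ecx: eax=2&(-2)=2
after add edi, 4: edi=12+4=16
after sub ebx, 1: ebx=3-1=2
cmp ebx, 0  (cmp 2,0)
jg loop: taken
after mov ecx, [edi]: ecx=M[16]=12
after and eax, ecx: eax=2&12=0
after add edi, 4: edi=16+4=20
after sub ebx, 1: ebx=2-1=1
cmp ebx, 0  (cmp 1,0)
jg loop: taken
after mov ecx, [edi]: ecx=M[20]=19
after and eax, ecx: eax=0&19=0
after add edi, 4: edi=20+4=24
after sub ebx, 1: ebx=1-1=0
cmp ebx, 0  (cmp 0,0)
jg loop: not taken
mov [16], ecx → M[16]=19
halt.

19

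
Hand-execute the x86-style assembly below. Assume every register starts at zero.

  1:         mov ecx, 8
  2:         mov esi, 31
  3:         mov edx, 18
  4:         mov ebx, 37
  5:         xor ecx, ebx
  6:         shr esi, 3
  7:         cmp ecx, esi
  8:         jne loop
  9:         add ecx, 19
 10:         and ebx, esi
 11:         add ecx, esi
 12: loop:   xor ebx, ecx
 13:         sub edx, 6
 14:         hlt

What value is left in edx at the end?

12

mov ecx, 8 → ecx=8
mov esi, 31 → esi=31
mov edx, 18 → edx=18
mov ebx, 37 → ebx=37
xor ecx, ebx → ecx=8^37=45
shr esi, 3 → esi=31>>3=3
cmp ecx, esi  (cmp 45,3)
jne loop: taken
xor ebx, ecx → ebx=37^45=8
sub edx, 6 → edx=18-6=12
halt.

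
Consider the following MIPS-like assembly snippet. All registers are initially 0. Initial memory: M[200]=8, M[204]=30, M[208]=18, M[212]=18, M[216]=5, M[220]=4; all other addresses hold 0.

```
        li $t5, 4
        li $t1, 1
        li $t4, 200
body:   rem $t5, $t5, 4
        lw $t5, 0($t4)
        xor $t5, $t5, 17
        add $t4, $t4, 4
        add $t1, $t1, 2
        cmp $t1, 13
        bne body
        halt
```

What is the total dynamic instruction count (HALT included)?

li $t5, 4 → $t5=4
li $t1, 1 → $t1=1
li $t4, 200 → $t4=200
rem $t5, $t5, 4 → $t5=4%4=0
lw $t5, 0($t4) → $t5=M[200]=8
xor $t5, $t5, 17 → $t5=8^17=25
add $t4, $t4, 4 → $t4=200+4=204
add $t1, $t1, 2 → $t1=1+2=3
cmp $t1, 13  (cmp 3,13)
bne body: taken
rem $t5, $t5, 4 → $t5=25%4=1
lw $t5, 0($t4) → $t5=M[204]=30
xor $t5, $t5, 17 → $t5=30^17=15
add $t4, $t4, 4 → $t4=204+4=208
add $t1, $t1, 2 → $t1=3+2=5
cmp $t1, 13  (cmp 5,13)
bne body: taken
rem $t5, $t5, 4 → $t5=15%4=3
lw $t5, 0($t4) → $t5=M[208]=18
xor $t5, $t5, 17 → $t5=18^17=3
add $t4, $t4, 4 → $t4=208+4=212
add $t1, $t1, 2 → $t1=5+2=7
cmp $t1, 13  (cmp 7,13)
bne body: taken
rem $t5, $t5, 4 → $t5=3%4=3
lw $t5, 0($t4) → $t5=M[212]=18
xor $t5, $t5, 17 → $t5=18^17=3
add $t4, $t4, 4 → $t4=212+4=216
add $t1, $t1, 2 → $t1=7+2=9
cmp $t1, 13  (cmp 9,13)
bne body: taken
rem $t5, $t5, 4 → $t5=3%4=3
lw $t5, 0($t4) → $t5=M[216]=5
xor $t5, $t5, 17 → $t5=5^17=20
add $t4, $t4, 4 → $t4=216+4=220
add $t1, $t1, 2 → $t1=9+2=11
cmp $t1, 13  (cmp 11,13)
bne body: taken
rem $t5, $t5, 4 → $t5=20%4=0
lw $t5, 0($t4) → $t5=M[220]=4
xor $t5, $t5, 17 → $t5=4^17=21
add $t4, $t4, 4 → $t4=220+4=224
add $t1, $t1, 2 → $t1=11+2=13
cmp $t1, 13  (cmp 13,13)
bne body: not taken
halt.
Total executed instructions: 46.

46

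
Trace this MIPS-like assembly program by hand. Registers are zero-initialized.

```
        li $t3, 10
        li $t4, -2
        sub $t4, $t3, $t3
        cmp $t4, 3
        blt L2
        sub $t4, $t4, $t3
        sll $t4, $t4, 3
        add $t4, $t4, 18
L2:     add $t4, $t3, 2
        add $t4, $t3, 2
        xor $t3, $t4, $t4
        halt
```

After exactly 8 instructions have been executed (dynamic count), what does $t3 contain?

0

li $t3, 10 → $t3=10
li $t4, -2 → $t4=-2
sub $t4, $t3, $t3 → $t4=10-10=0
cmp $t4, 3  (cmp 0,3)
blt L2: taken
add $t4, $t3, 2 → $t4=10+2=12
add $t4, $t3, 2 → $t4=10+2=12
xor $t3, $t4, $t4 → $t3=12^12=0
After step 8: $t3 = 0.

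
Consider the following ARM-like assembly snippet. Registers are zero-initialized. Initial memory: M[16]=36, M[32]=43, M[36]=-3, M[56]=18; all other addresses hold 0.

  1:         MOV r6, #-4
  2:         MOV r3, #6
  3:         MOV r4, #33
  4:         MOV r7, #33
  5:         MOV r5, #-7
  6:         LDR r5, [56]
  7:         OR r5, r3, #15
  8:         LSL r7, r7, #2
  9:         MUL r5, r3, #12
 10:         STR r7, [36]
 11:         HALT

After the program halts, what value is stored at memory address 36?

after MOV r6, #-4: r6=-4
after MOV r3, #6: r3=6
after MOV r4, #33: r4=33
after MOV r7, #33: r7=33
after MOV r5, #-7: r5=-7
after LDR r5, [56]: r5=M[56]=18
after OR r5, r3, #15: r5=6|15=15
after LSL r7, r7, #2: r7=33<<2=132
after MUL r5, r3, #12: r5=6*12=72
STR r7, [36] → M[36]=132
halt.

132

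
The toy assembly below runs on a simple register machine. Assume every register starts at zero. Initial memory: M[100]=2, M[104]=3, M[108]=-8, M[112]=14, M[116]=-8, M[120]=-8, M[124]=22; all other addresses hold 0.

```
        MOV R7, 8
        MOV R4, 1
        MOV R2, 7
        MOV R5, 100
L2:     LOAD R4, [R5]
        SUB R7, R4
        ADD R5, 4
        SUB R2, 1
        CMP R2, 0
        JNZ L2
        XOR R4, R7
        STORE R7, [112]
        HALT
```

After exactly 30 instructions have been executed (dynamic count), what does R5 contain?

R7=8
R4=1
R2=7
R5=100
R4=M[100]=2
R7=8-2=6
R5=100+4=104
R2=7-1=6
CMP R2, 0  (cmp 6,0)
JNZ L2: taken
R4=M[104]=3
R7=6-3=3
R5=104+4=108
R2=6-1=5
CMP R2, 0  (cmp 5,0)
JNZ L2: taken
R4=M[108]=-8
R7=3-(-8)=11
R5=108+4=112
R2=5-1=4
CMP R2, 0  (cmp 4,0)
JNZ L2: taken
R4=M[112]=14
R7=11-14=-3
R5=112+4=116
R2=4-1=3
CMP R2, 0  (cmp 3,0)
JNZ L2: taken
R4=M[116]=-8
R7=(-3)-(-8)=5
After step 30: R5 = 116.

116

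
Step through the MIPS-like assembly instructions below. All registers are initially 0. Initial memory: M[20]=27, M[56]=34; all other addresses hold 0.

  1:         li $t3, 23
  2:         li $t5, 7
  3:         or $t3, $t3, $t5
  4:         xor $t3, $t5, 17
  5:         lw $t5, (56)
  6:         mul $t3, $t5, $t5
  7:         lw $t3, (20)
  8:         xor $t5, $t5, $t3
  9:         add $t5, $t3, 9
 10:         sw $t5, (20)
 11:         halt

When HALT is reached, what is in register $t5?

36

li $t3, 23 → $t3=23
li $t5, 7 → $t5=7
or $t3, $t3, $t5 → $t3=23|7=23
xor $t3, $t5, 17 → $t3=7^17=22
lw $t5, (56) → $t5=M[56]=34
mul $t3, $t5, $t5 → $t3=34*34=1156
lw $t3, (20) → $t3=M[20]=27
xor $t5, $t5, $t3 → $t5=34^27=57
add $t5, $t3, 9 → $t5=27+9=36
sw $t5, (20) → M[20]=36
halt.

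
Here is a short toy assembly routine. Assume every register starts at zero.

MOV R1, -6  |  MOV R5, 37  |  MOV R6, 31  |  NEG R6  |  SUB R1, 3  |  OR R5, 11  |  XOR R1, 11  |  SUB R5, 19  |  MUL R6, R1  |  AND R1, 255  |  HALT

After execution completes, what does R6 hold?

124

MOV R1, -6 → R1=-6
MOV R5, 37 → R5=37
MOV R6, 31 → R6=31
NEG R6 → R6=-(31)=-31
SUB R1, 3 → R1=(-6)-3=-9
OR R5, 11 → R5=37|11=47
XOR R1, 11 → R1=(-9)^11=-4
SUB R5, 19 → R5=47-19=28
MUL R6, R1 → R6=(-31)*(-4)=124
AND R1, 255 → R1=(-4)&255=252
halt.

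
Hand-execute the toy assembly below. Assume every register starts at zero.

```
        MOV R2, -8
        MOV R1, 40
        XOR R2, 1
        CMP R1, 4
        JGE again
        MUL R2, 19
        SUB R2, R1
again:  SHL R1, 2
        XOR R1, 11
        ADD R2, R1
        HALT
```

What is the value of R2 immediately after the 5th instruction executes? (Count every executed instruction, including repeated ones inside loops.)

-7

R2=-8
R1=40
R2=(-8)^1=-7
CMP R1, 4  (cmp 40,4)
JGE again: taken
After step 5: R2 = -7.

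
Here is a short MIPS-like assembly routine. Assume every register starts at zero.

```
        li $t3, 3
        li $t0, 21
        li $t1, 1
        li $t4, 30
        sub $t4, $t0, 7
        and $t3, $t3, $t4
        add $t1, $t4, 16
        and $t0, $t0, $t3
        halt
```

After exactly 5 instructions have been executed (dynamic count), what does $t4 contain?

li $t3, 3 → $t3=3
li $t0, 21 → $t0=21
li $t1, 1 → $t1=1
li $t4, 30 → $t4=30
sub $t4, $t0, 7 → $t4=21-7=14
After step 5: $t4 = 14.

14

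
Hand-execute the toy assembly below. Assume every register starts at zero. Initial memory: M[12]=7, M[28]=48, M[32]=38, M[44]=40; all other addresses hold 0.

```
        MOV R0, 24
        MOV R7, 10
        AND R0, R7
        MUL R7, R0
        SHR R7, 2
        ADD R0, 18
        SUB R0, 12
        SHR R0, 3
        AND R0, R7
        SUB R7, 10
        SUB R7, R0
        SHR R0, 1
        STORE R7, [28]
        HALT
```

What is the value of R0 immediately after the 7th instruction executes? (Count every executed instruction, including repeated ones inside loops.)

R0=24
R7=10
R0=24&10=8
R7=10*8=80
R7=80>>2=20
R0=8+18=26
R0=26-12=14
After step 7: R0 = 14.

14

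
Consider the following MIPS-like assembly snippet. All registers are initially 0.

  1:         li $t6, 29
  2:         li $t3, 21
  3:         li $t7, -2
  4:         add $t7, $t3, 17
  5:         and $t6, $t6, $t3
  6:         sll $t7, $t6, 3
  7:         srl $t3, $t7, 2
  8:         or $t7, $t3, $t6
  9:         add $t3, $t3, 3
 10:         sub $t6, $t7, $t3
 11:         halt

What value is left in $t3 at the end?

45

after li $t6, 29: $t6=29
after li $t3, 21: $t3=21
after li $t7, -2: $t7=-2
after add $t7, $t3, 17: $t7=21+17=38
after and $t6, $t6, $t3: $t6=29&21=21
after sll $t7, $t6, 3: $t7=21<<3=168
after srl $t3, $t7, 2: $t3=168>>2=42
after or $t7, $t3, $t6: $t7=42|21=63
after add $t3, $t3, 3: $t3=42+3=45
after sub $t6, $t7, $t3: $t6=63-45=18
halt.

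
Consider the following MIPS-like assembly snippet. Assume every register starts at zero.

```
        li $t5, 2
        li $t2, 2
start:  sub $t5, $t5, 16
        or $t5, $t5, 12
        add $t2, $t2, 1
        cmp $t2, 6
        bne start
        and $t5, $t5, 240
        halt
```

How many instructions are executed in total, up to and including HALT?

24

$t5=2
$t2=2
$t5=2-16=-14
$t5=(-14)|12=-2
$t2=2+1=3
cmp $t2, 6  (cmp 3,6)
bne start: taken
$t5=(-2)-16=-18
$t5=(-18)|12=-18
$t2=3+1=4
cmp $t2, 6  (cmp 4,6)
bne start: taken
$t5=(-18)-16=-34
$t5=(-34)|12=-34
$t2=4+1=5
cmp $t2, 6  (cmp 5,6)
bne start: taken
$t5=(-34)-16=-50
$t5=(-50)|12=-50
$t2=5+1=6
cmp $t2, 6  (cmp 6,6)
bne start: not taken
$t5=(-50)&240=192
halt.
Total executed instructions: 24.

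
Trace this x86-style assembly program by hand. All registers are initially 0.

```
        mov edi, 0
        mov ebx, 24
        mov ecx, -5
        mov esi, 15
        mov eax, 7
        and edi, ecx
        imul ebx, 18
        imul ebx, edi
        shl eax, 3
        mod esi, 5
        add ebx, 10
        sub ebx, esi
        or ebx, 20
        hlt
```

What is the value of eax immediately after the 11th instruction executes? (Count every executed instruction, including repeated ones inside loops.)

mov edi, 0 → edi=0
mov ebx, 24 → ebx=24
mov ecx, -5 → ecx=-5
mov esi, 15 → esi=15
mov eax, 7 → eax=7
and edi, ecx → edi=0&(-5)=0
imul ebx, 18 → ebx=24*18=432
imul ebx, edi → ebx=432*0=0
shl eax, 3 → eax=7<<3=56
mod esi, 5 → esi=15%5=0
add ebx, 10 → ebx=0+10=10
After step 11: eax = 56.

56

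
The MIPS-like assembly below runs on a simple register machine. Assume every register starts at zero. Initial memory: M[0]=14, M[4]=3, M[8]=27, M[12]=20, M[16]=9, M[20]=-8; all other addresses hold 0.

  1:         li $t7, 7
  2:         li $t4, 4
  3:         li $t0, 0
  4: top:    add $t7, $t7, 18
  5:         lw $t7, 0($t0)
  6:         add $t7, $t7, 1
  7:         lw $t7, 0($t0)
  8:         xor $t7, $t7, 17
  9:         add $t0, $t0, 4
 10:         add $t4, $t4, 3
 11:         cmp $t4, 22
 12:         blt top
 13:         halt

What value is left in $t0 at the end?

24

li $t7, 7 → $t7=7
li $t4, 4 → $t4=4
li $t0, 0 → $t0=0
add $t7, $t7, 18 → $t7=7+18=25
lw $t7, 0($t0) → $t7=M[0]=14
add $t7, $t7, 1 → $t7=14+1=15
lw $t7, 0($t0) → $t7=M[0]=14
xor $t7, $t7, 17 → $t7=14^17=31
add $t0, $t0, 4 → $t0=0+4=4
add $t4, $t4, 3 → $t4=4+3=7
cmp $t4, 22  (cmp 7,22)
blt top: taken
add $t7, $t7, 18 → $t7=31+18=49
lw $t7, 0($t0) → $t7=M[4]=3
add $t7, $t7, 1 → $t7=3+1=4
lw $t7, 0($t0) → $t7=M[4]=3
xor $t7, $t7, 17 → $t7=3^17=18
add $t0, $t0, 4 → $t0=4+4=8
add $t4, $t4, 3 → $t4=7+3=10
cmp $t4, 22  (cmp 10,22)
blt top: taken
add $t7, $t7, 18 → $t7=18+18=36
lw $t7, 0($t0) → $t7=M[8]=27
add $t7, $t7, 1 → $t7=27+1=28
lw $t7, 0($t0) → $t7=M[8]=27
xor $t7, $t7, 17 → $t7=27^17=10
add $t0, $t0, 4 → $t0=8+4=12
add $t4, $t4, 3 → $t4=10+3=13
cmp $t4, 22  (cmp 13,22)
blt top: taken
add $t7, $t7, 18 → $t7=10+18=28
lw $t7, 0($t0) → $t7=M[12]=20
add $t7, $t7, 1 → $t7=20+1=21
lw $t7, 0($t0) → $t7=M[12]=20
xor $t7, $t7, 17 → $t7=20^17=5
add $t0, $t0, 4 → $t0=12+4=16
add $t4, $t4, 3 → $t4=13+3=16
cmp $t4, 22  (cmp 16,22)
blt top: taken
add $t7, $t7, 18 → $t7=5+18=23
lw $t7, 0($t0) → $t7=M[16]=9
add $t7, $t7, 1 → $t7=9+1=10
lw $t7, 0($t0) → $t7=M[16]=9
xor $t7, $t7, 17 → $t7=9^17=24
add $t0, $t0, 4 → $t0=16+4=20
add $t4, $t4, 3 → $t4=16+3=19
cmp $t4, 22  (cmp 19,22)
blt top: taken
add $t7, $t7, 18 → $t7=24+18=42
lw $t7, 0($t0) → $t7=M[20]=-8
add $t7, $t7, 1 → $t7=(-8)+1=-7
lw $t7, 0($t0) → $t7=M[20]=-8
xor $t7, $t7, 17 → $t7=(-8)^17=-23
add $t0, $t0, 4 → $t0=20+4=24
add $t4, $t4, 3 → $t4=19+3=22
cmp $t4, 22  (cmp 22,22)
blt top: not taken
halt.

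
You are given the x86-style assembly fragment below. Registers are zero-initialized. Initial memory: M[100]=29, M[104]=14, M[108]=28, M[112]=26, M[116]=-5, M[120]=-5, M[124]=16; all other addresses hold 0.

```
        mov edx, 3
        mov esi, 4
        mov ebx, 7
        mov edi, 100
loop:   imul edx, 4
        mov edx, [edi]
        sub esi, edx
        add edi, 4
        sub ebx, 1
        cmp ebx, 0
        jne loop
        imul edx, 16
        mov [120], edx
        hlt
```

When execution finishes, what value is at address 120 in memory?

256

mov edx, 3 → edx=3
mov esi, 4 → esi=4
mov ebx, 7 → ebx=7
mov edi, 100 → edi=100
imul edx, 4 → edx=3*4=12
mov edx, [edi] → edx=M[100]=29
sub esi, edx → esi=4-29=-25
add edi, 4 → edi=100+4=104
sub ebx, 1 → ebx=7-1=6
cmp ebx, 0  (cmp 6,0)
jne loop: taken
imul edx, 4 → edx=29*4=116
mov edx, [edi] → edx=M[104]=14
sub esi, edx → esi=(-25)-14=-39
add edi, 4 → edi=104+4=108
sub ebx, 1 → ebx=6-1=5
cmp ebx, 0  (cmp 5,0)
jne loop: taken
imul edx, 4 → edx=14*4=56
mov edx, [edi] → edx=M[108]=28
sub esi, edx → esi=(-39)-28=-67
add edi, 4 → edi=108+4=112
sub ebx, 1 → ebx=5-1=4
cmp ebx, 0  (cmp 4,0)
jne loop: taken
imul edx, 4 → edx=28*4=112
mov edx, [edi] → edx=M[112]=26
sub esi, edx → esi=(-67)-26=-93
add edi, 4 → edi=112+4=116
sub ebx, 1 → ebx=4-1=3
cmp ebx, 0  (cmp 3,0)
jne loop: taken
imul edx, 4 → edx=26*4=104
mov edx, [edi] → edx=M[116]=-5
sub esi, edx → esi=(-93)-(-5)=-88
add edi, 4 → edi=116+4=120
sub ebx, 1 → ebx=3-1=2
cmp ebx, 0  (cmp 2,0)
jne loop: taken
imul edx, 4 → edx=(-5)*4=-20
mov edx, [edi] → edx=M[120]=-5
sub esi, edx → esi=(-88)-(-5)=-83
add edi, 4 → edi=120+4=124
sub ebx, 1 → ebx=2-1=1
cmp ebx, 0  (cmp 1,0)
jne loop: taken
imul edx, 4 → edx=(-5)*4=-20
mov edx, [edi] → edx=M[124]=16
sub esi, edx → esi=(-83)-16=-99
add edi, 4 → edi=124+4=128
sub ebx, 1 → ebx=1-1=0
cmp ebx, 0  (cmp 0,0)
jne loop: not taken
imul edx, 16 → edx=16*16=256
mov [120], edx → M[120]=256
halt.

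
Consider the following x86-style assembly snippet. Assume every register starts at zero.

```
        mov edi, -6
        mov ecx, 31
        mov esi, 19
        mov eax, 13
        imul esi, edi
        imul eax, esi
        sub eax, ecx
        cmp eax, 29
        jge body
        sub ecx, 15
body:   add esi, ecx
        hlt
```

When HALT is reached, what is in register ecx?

16

mov edi, -6 → edi=-6
mov ecx, 31 → ecx=31
mov esi, 19 → esi=19
mov eax, 13 → eax=13
imul esi, edi → esi=19*(-6)=-114
imul eax, esi → eax=13*(-114)=-1482
sub eax, ecx → eax=(-1482)-31=-1513
cmp eax, 29  (cmp -1513,29)
jge body: not taken
sub ecx, 15 → ecx=31-15=16
add esi, ecx → esi=(-114)+16=-98
halt.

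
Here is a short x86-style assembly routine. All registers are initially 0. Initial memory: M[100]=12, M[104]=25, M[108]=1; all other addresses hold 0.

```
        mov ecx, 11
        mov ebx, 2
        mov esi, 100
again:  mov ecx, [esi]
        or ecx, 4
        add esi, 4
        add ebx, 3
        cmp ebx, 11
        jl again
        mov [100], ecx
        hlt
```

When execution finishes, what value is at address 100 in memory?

after mov ecx, 11: ecx=11
after mov ebx, 2: ebx=2
after mov esi, 100: esi=100
after mov ecx, [esi]: ecx=M[100]=12
after or ecx, 4: ecx=12|4=12
after add esi, 4: esi=100+4=104
after add ebx, 3: ebx=2+3=5
cmp ebx, 11  (cmp 5,11)
jl again: taken
after mov ecx, [esi]: ecx=M[104]=25
after or ecx, 4: ecx=25|4=29
after add esi, 4: esi=104+4=108
after add ebx, 3: ebx=5+3=8
cmp ebx, 11  (cmp 8,11)
jl again: taken
after mov ecx, [esi]: ecx=M[108]=1
after or ecx, 4: ecx=1|4=5
after add esi, 4: esi=108+4=112
after add ebx, 3: ebx=8+3=11
cmp ebx, 11  (cmp 11,11)
jl again: not taken
mov [100], ecx → M[100]=5
halt.

5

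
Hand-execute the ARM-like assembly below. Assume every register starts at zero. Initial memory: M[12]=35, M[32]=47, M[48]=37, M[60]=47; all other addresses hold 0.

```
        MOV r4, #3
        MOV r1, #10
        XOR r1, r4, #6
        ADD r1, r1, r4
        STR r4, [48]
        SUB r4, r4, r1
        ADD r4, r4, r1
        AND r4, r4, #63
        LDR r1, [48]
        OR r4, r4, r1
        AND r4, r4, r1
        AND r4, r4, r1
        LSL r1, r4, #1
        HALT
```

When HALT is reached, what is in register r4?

3

after MOV r4, #3: r4=3
after MOV r1, #10: r1=10
after XOR r1, r4, #6: r1=3^6=5
after ADD r1, r1, r4: r1=5+3=8
STR r4, [48] → M[48]=3
after SUB r4, r4, r1: r4=3-8=-5
after ADD r4, r4, r1: r4=(-5)+8=3
after AND r4, r4, #63: r4=3&63=3
after LDR r1, [48]: r1=M[48]=3
after OR r4, r4, r1: r4=3|3=3
after AND r4, r4, r1: r4=3&3=3
after AND r4, r4, r1: r4=3&3=3
after LSL r1, r4, #1: r1=3<<1=6
halt.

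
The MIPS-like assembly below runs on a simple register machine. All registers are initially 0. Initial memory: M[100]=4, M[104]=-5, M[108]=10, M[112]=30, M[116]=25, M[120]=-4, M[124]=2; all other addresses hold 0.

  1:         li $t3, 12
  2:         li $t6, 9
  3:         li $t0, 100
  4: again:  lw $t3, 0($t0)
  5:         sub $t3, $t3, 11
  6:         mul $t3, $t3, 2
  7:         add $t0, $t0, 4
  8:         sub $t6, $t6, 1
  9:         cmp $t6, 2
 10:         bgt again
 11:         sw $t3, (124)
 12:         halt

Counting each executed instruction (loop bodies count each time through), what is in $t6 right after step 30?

5

$t3=12
$t6=9
$t0=100
$t3=M[100]=4
$t3=4-11=-7
$t3=(-7)*2=-14
$t0=100+4=104
$t6=9-1=8
cmp $t6, 2  (cmp 8,2)
bgt again: taken
$t3=M[104]=-5
$t3=(-5)-11=-16
$t3=(-16)*2=-32
$t0=104+4=108
$t6=8-1=7
cmp $t6, 2  (cmp 7,2)
bgt again: taken
$t3=M[108]=10
$t3=10-11=-1
$t3=(-1)*2=-2
$t0=108+4=112
$t6=7-1=6
cmp $t6, 2  (cmp 6,2)
bgt again: taken
$t3=M[112]=30
$t3=30-11=19
$t3=19*2=38
$t0=112+4=116
$t6=6-1=5
cmp $t6, 2  (cmp 5,2)
After step 30: $t6 = 5.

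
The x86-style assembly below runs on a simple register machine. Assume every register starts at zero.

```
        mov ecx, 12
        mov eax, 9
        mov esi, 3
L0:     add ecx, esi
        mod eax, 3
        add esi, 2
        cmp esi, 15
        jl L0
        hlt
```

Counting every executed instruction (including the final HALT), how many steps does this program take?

34

ecx=12
eax=9
esi=3
ecx=12+3=15
eax=9%3=0
esi=3+2=5
cmp esi, 15  (cmp 5,15)
jl L0: taken
ecx=15+5=20
eax=0%3=0
esi=5+2=7
cmp esi, 15  (cmp 7,15)
jl L0: taken
ecx=20+7=27
eax=0%3=0
esi=7+2=9
cmp esi, 15  (cmp 9,15)
jl L0: taken
ecx=27+9=36
eax=0%3=0
esi=9+2=11
cmp esi, 15  (cmp 11,15)
jl L0: taken
ecx=36+11=47
eax=0%3=0
esi=11+2=13
cmp esi, 15  (cmp 13,15)
jl L0: taken
ecx=47+13=60
eax=0%3=0
esi=13+2=15
cmp esi, 15  (cmp 15,15)
jl L0: not taken
halt.
Total executed instructions: 34.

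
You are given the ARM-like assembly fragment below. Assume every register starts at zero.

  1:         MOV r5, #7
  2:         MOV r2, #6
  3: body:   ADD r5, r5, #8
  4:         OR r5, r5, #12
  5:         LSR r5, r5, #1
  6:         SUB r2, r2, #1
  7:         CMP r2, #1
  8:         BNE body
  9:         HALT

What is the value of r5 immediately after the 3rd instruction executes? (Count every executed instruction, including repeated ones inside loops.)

15

r5=7
r2=6
r5=7+8=15
After step 3: r5 = 15.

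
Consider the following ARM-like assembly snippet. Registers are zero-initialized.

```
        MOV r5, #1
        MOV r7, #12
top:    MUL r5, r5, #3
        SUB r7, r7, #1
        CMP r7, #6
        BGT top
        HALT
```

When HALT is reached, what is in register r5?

729

after MOV r5, #1: r5=1
after MOV r7, #12: r7=12
after MUL r5, r5, #3: r5=1*3=3
after SUB r7, r7, #1: r7=12-1=11
CMP r7, #6  (cmp 11,6)
BGT top: taken
after MUL r5, r5, #3: r5=3*3=9
after SUB r7, r7, #1: r7=11-1=10
CMP r7, #6  (cmp 10,6)
BGT top: taken
after MUL r5, r5, #3: r5=9*3=27
after SUB r7, r7, #1: r7=10-1=9
CMP r7, #6  (cmp 9,6)
BGT top: taken
after MUL r5, r5, #3: r5=27*3=81
after SUB r7, r7, #1: r7=9-1=8
CMP r7, #6  (cmp 8,6)
BGT top: taken
after MUL r5, r5, #3: r5=81*3=243
after SUB r7, r7, #1: r7=8-1=7
CMP r7, #6  (cmp 7,6)
BGT top: taken
after MUL r5, r5, #3: r5=243*3=729
after SUB r7, r7, #1: r7=7-1=6
CMP r7, #6  (cmp 6,6)
BGT top: not taken
halt.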